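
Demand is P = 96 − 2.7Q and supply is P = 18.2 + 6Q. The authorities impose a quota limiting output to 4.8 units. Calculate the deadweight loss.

Competitive equilibrium: 96 − 2.7Q = 18.2 + 6Q → Q* = 8.9425, P* = 71.8552.
At Q = 4.8: demand price = 96 − 2.7·4.8 = 83.04; supply price = 18.2 + 6·4.8 = 47.
ΔQ = 8.9425 − 4.8 = 4.1425; wedge = 83.04 − 47 = 36.04.
The triangle = ½ × 4.1425 × 36.04 = 74.65.

74.65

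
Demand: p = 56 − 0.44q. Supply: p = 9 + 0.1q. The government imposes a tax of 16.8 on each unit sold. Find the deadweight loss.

261.33

Competitive equilibrium: 56 − 0.44q = 9 + 0.1q → q* = 87.037, p* = 17.7037.
With the tax, the buyer price exceeds the seller price by 16.8: (56 − 0.44q) − (9 + 0.1q) = 16.8 → q' = 55.9259.
Δq = 87.037 − 55.9259 = 31.1111; the wedge equals the tax, 16.8.
The triangle = ½ × 31.1111 × 16.8 = 261.33.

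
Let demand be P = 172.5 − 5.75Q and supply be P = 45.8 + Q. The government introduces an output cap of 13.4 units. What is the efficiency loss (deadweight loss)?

Competitive equilibrium: 172.5 − 5.75Q = 45.8 + Q → Q* = 18.7704, P* = 64.5704.
At Q = 13.4: demand price = 172.5 − 5.75·13.4 = 95.45; supply price = 45.8 + 1·13.4 = 59.2.
ΔQ = 18.7704 − 13.4 = 5.3704; wedge = 95.45 − 59.2 = 36.25.
Deadweight loss = ½ × 5.3704 × 36.25 = 97.34.

97.34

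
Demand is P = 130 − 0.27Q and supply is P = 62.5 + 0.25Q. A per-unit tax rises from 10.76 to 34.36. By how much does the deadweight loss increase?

Competitive equilibrium: 130 − 0.27Q = 62.5 + 0.25Q → Q* = 129.8077, P* = 94.9519.
For a per-unit tax t: ΔQ = t/0.52, so DWL = ½·t·(t/0.52) = t²/1.04.
At t = 10.76: DWL = 111.325. At t = 34.36: DWL = 1135.202.
Increase = 1135.202 − 111.325 = 1023.88.

1023.88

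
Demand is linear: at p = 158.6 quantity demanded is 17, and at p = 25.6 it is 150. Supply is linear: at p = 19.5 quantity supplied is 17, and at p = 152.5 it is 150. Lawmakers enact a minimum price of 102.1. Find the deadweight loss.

Demand slope = (25.6 − 158.6)/(150 − 17) = −1, so p = 175.6 − q.
Supply slope = (152.5 − 19.5)/(150 − 17) = 1, so p = 2.5 + q.
Competitive equilibrium: 175.6 − q = 2.5 + q → q* = 86.55, p* = 89.05.
At the floor p = 102.1, quantity demanded = (175.6 − 102.1)/1 = 73.5.
Sellers' marginal cost at q' = 73.5: 2.5 + 1·73.5 = 76.
Δq = 86.55 − 73.5 = 13.05; wedge = 102.1 − 76 = 26.1.
DWL = ½ × 13.05 × 26.1 = 170.30.

170.30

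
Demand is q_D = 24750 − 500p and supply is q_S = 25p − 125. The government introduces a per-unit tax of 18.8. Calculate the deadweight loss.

4207.62

In inverse form: demand p = 49.5 − 0.002q, supply p = 5 + 0.04q.
Competitive equilibrium: 49.5 − 0.002q = 5 + 0.04q → q* = 1059.5238, p* = 47.381.
With the tax, the buyer price exceeds the seller price by 18.8: (49.5 − 0.002q) − (5 + 0.04q) = 18.8 → q' = 611.9048.
Δq = 1059.5238 − 611.9048 = 447.619; the wedge equals the tax, 18.8.
DWL = ½ × 447.619 × 18.8 = 4207.62.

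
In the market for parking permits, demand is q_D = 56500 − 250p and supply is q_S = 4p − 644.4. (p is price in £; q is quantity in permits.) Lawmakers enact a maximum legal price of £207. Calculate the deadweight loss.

In inverse form: demand p = 226 − 0.004q, supply p = 161.1 + 0.25q.
Competitive equilibrium: 226 − 0.004q = 161.1 + 0.25q → q* = 255.5118, p* = 224.978.
At the ceiling p = 207, quantity supplied = (207 − 161.1)/0.25 = 183.6.
Willingness to pay at q' = 183.6: 226 − 0.004·183.6 = 225.2656.
Δq = 255.5118 − 183.6 = 71.9118; wedge = 225.2656 − 207 = 18.2656.
The triangle = ½ × 71.9118 × 18.2656 = £656.76.

£656.76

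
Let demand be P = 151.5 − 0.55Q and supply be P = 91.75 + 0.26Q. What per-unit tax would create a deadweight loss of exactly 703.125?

33.75

Competitive equilibrium: 151.5 − 0.55Q = 91.75 + 0.26Q → Q* = 73.7654, P* = 110.929.
A tax t gives ΔQ = t/0.81 and wedge t, so DWL = t²/1.62.
t²/1.62 = 703.125 → t² = 1139.0625 → t = 33.75.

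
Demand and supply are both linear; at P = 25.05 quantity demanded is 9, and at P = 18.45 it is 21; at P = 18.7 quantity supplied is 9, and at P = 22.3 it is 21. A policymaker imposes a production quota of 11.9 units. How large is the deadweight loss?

8.88

Demand slope = (18.45 − 25.05)/(21 − 9) = −0.55, so P = 30 − 0.55Q.
Supply slope = (22.3 − 18.7)/(21 − 9) = 0.3, so P = 16 + 0.3Q.
Competitive equilibrium: 30 − 0.55Q = 16 + 0.3Q → Q* = 16.4706, P* = 20.9412.
At Q = 11.9: demand price = 30 − 0.55·11.9 = 23.455; supply price = 16 + 0.3·11.9 = 19.57.
ΔQ = 16.4706 − 11.9 = 4.5706; wedge = 23.455 − 19.57 = 3.885.
DWL = ½ × 4.5706 × 3.885 = 8.88.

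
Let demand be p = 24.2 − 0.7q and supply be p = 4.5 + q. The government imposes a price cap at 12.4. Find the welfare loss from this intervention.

11.56

Competitive equilibrium: 24.2 − 0.7q = 4.5 + q → q* = 11.5882, p* = 16.0882.
At the ceiling p = 12.4, quantity supplied = (12.4 − 4.5)/1 = 7.9.
Willingness to pay at q' = 7.9: 24.2 − 0.7·7.9 = 18.67.
Δq = 11.5882 − 7.9 = 3.6882; wedge = 18.67 − 12.4 = 6.27.
Deadweight loss = ½ × 3.6882 × 6.27 = 11.56.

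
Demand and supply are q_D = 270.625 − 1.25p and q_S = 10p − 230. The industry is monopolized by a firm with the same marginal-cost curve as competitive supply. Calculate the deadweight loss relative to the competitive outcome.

4606.51

In inverse form: demand p = 216.5 − 0.8q, supply p = 23 + 0.1q.
Competitive equilibrium: 216.5 − 0.8q = 23 + 0.1q → q* = 215, p* = 44.5.
Marginal revenue: MR = 216.5 − 1.6q. Set MR = MC: 216.5 − 1.6q = 23 + 0.1q → q_m = 113.8235.
Price p_m = 216.5 − 0.8·113.8235 = 125.4412; MC(q_m) = 23 + 0.1·113.8235 = 34.3824.
Competitive q* = 215, so Δq = 101.1765; wedge = 125.4412 − 34.3824 = 91.0588.
Deadweight loss = ½ × 101.1765 × 91.0588 = 4606.51.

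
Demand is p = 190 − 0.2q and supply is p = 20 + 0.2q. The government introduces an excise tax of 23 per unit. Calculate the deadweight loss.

661.25

Competitive equilibrium: 190 − 0.2q = 20 + 0.2q → q* = 425, p* = 105.
With the tax, the buyer price exceeds the seller price by 23: (190 − 0.2q) − (20 + 0.2q) = 23 → q' = 367.5.
Δq = 425 − 367.5 = 57.5; the wedge equals the tax, 23.
Welfare loss = ½ × 57.5 × 23 = 661.25.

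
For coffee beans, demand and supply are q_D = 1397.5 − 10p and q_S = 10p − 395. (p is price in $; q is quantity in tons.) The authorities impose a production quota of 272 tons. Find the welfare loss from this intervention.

$5255.56

In inverse form: demand p = 139.75 − 0.1q, supply p = 39.5 + 0.1q.
Competitive equilibrium: 139.75 − 0.1q = 39.5 + 0.1q → q* = 501.25, p* = 89.625.
At q = 272: demand price = 139.75 − 0.1·272 = 112.55; supply price = 39.5 + 0.1·272 = 66.7.
Δq = 501.25 − 272 = 229.25; wedge = 112.55 − 66.7 = 45.85.
Welfare loss = ½ × 229.25 × 45.85 = $5255.56.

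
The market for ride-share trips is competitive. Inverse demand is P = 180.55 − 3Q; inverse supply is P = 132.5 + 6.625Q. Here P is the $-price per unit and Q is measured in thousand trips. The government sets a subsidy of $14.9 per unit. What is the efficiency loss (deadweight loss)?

Competitive equilibrium: 180.55 − 3Q = 132.5 + 6.625Q → Q* = 4.9922, P* = 165.5734.
The subsidy lowers effective supply by 14.9: P = 117.6 + 6.625Q.
New quantity: 180.55 − 3Q = 117.6 + 6.625Q → Q' = 6.5403.
Overproduction ΔQ = 6.5403 − 4.9922 = 1.5481; wedge = subsidy = 14.9.
DWL = ½ × 1.5481 × 14.9 = $11.53 thousand.

$11.53 thousand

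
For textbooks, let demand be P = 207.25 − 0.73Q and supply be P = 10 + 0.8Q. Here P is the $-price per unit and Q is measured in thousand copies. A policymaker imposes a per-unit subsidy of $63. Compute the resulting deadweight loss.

$1297.06 thousand

Competitive equilibrium: 207.25 − 0.73Q = 10 + 0.8Q → Q* = 128.9216, P* = 113.1373.
The subsidy lowers effective supply by 63: P = 0.8Q − 53.
New quantity: 207.25 − 0.73Q = 0.8Q − 53 → Q' = 170.098.
Overproduction ΔQ = 170.098 − 128.9216 = 41.1764; wedge = subsidy = 63.
The triangle = ½ × 41.1764 × 63 = $1297.06 thousand.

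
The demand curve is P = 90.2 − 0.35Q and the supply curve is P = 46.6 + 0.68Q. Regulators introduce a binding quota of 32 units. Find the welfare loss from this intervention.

54.96

Competitive equilibrium: 90.2 − 0.35Q = 46.6 + 0.68Q → Q* = 42.3301, P* = 75.3845.
At Q = 32: demand price = 90.2 − 0.35·32 = 79; supply price = 46.6 + 0.68·32 = 68.36.
ΔQ = 42.3301 − 32 = 10.3301; wedge = 79 − 68.36 = 10.64.
Welfare loss = ½ × 10.3301 × 10.64 = 54.96.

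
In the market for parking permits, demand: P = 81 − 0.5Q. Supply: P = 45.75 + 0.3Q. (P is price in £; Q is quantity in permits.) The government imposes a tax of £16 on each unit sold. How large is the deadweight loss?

Competitive equilibrium: 81 − 0.5Q = 45.75 + 0.3Q → Q* = 44.0625, P* = 58.9688.
With the tax, the buyer price exceeds the seller price by 16: (81 − 0.5Q) − (45.75 + 0.3Q) = 16 → Q' = 24.0625.
ΔQ = 44.0625 − 24.0625 = 20; the wedge equals the tax, 16.
The triangle = ½ × 20 × 16 = £160.

£160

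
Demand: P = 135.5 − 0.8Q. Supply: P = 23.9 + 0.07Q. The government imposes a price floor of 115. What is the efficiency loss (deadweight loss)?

4583.68

Competitive equilibrium: 135.5 − 0.8Q = 23.9 + 0.07Q → Q* = 128.2759, P* = 32.8793.
At the floor P = 115, quantity demanded = (135.5 − 115)/0.8 = 25.625.
Sellers' marginal cost at Q' = 25.625: 23.9 + 0.07·25.625 = 25.6938.
ΔQ = 128.2759 − 25.625 = 102.6509; wedge = 115 − 25.6938 = 89.3062.
Welfare loss = ½ × 102.6509 × 89.3062 = 4583.68.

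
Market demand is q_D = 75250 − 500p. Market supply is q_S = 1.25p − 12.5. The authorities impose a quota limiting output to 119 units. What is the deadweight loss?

1265.95

In inverse form: demand p = 150.5 − 0.002q, supply p = 10 + 0.8q.
Competitive equilibrium: 150.5 − 0.002q = 10 + 0.8q → q* = 175.187, p* = 150.1496.
At q = 119: demand price = 150.5 − 0.002·119 = 150.262; supply price = 10 + 0.8·119 = 105.2.
Δq = 175.187 − 119 = 56.187; wedge = 150.262 − 105.2 = 45.062.
The triangle = ½ × 56.187 × 45.062 = 1265.95.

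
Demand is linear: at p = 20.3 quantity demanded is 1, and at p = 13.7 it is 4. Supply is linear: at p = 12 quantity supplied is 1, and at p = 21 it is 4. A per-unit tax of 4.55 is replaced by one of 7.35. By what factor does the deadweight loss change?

Demand slope = (13.7 − 20.3)/(4 − 1) = −2.2, so p = 22.5 − 2.2q.
Supply slope = (21 − 12)/(4 − 1) = 3, so p = 9 + 3q.
Competitive equilibrium: 22.5 − 2.2q = 9 + 3q → q* = 2.5962, p* = 16.7885.
For a per-unit tax t: Δq = t/5.2, so DWL = ½·t·(t/5.2) = t²/10.4.
At t = 4.55: DWL = 1.991. At t = 7.35: DWL = 5.194.
Ratio = (7.35/4.55)² = 2.609.

2.609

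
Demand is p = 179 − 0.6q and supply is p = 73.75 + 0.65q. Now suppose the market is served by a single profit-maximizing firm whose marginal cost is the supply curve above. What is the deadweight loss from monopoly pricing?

Competitive equilibrium: 179 − 0.6q = 73.75 + 0.65q → q* = 84.2, p* = 128.48.
Marginal revenue: MR = 179 − 1.2q. Set MR = MC: 179 − 1.2q = 73.75 + 0.65q → q_m = 56.8919.
Price p_m = 179 − 0.6·56.8919 = 144.8649; MC(q_m) = 73.75 + 0.65·56.8919 = 110.7297.
Competitive q* = 84.2, so Δq = 27.3081; wedge = 144.8649 − 110.7297 = 34.1352.
Welfare loss = ½ × 27.3081 × 34.1352 = 466.08.

466.08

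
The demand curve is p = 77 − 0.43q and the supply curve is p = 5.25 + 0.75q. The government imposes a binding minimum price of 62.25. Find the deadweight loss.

414.41

Competitive equilibrium: 77 − 0.43q = 5.25 + 0.75q → q* = 60.80508, p* = 50.85381.
At the floor p = 62.25, quantity demanded = (77 − 62.25)/0.43 = 34.30233.
Sellers' marginal cost at q' = 34.30233: 5.25 + 0.75·34.30233 = 30.97675.
Δq = 60.80508 − 34.30233 = 26.50275; wedge = 62.25 − 30.97675 = 31.27325.
The triangle = ½ × 26.50275 × 31.27325 = 414.41.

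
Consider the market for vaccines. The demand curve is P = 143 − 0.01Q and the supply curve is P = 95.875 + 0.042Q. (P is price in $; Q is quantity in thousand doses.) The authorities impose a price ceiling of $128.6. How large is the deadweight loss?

$419.90 thousand

Competitive equilibrium: 143 − 0.01Q = 95.875 + 0.042Q → Q* = 906.25, P* = 133.9375.
At the ceiling P = 128.6, quantity supplied = (128.6 − 95.875)/0.042 = 779.1667.
Willingness to pay at Q' = 779.1667: 143 − 0.01·779.1667 = 135.2083.
ΔQ = 906.25 − 779.1667 = 127.0833; wedge = 135.2083 − 128.6 = 6.6083.
Deadweight loss = ½ × 127.0833 × 6.6083 = $419.90 thousand.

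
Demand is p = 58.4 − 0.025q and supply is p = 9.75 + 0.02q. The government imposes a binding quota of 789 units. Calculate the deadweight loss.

1919.90

Competitive equilibrium: 58.4 − 0.025q = 9.75 + 0.02q → q* = 1081.1111, p* = 31.3722.
At q = 789: demand price = 58.4 − 0.025·789 = 38.675; supply price = 9.75 + 0.02·789 = 25.53.
Δq = 1081.1111 − 789 = 292.1111; wedge = 38.675 − 25.53 = 13.145.
DWL = ½ × 292.1111 × 13.145 = 1919.90.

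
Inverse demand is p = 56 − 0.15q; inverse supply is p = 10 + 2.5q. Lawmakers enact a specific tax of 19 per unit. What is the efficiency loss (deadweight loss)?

Competitive equilibrium: 56 − 0.15q = 10 + 2.5q → q* = 17.3585, p* = 53.3962.
With the tax, the buyer price exceeds the seller price by 19: (56 − 0.15q) − (10 + 2.5q) = 19 → q' = 10.1887.
Δq = 17.3585 − 10.1887 = 7.1698; the wedge equals the tax, 19.
The triangle = ½ × 7.1698 × 19 = 68.11.

68.11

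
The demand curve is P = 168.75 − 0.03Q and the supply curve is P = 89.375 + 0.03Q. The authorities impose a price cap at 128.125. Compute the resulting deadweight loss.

Competitive equilibrium: 168.75 − 0.03Q = 89.375 + 0.03Q → Q* = 1322.9167, P* = 129.0625.
At the ceiling P = 128.125, quantity supplied = (128.125 − 89.375)/0.03 = 1291.6667.
Willingness to pay at Q' = 1291.6667: 168.75 − 0.03·1291.6667 = 130.
ΔQ = 1322.9167 − 1291.6667 = 31.25; wedge = 130 − 128.125 = 1.875.
The triangle = ½ × 31.25 × 1.875 = 29.30.

29.30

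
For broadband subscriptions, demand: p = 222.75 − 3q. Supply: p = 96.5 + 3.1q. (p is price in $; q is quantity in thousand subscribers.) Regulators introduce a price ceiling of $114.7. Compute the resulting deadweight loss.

$670.40 thousand

Competitive equilibrium: 222.75 − 3q = 96.5 + 3.1q → q* = 20.6967, p* = 160.6598.
At the ceiling p = 114.7, quantity supplied = (114.7 − 96.5)/3.1 = 5.871.
Willingness to pay at q' = 5.871: 222.75 − 3·5.871 = 205.137.
Δq = 20.6967 − 5.871 = 14.8257; wedge = 205.137 − 114.7 = 90.437.
Deadweight loss = ½ × 14.8257 × 90.437 = $670.40 thousand.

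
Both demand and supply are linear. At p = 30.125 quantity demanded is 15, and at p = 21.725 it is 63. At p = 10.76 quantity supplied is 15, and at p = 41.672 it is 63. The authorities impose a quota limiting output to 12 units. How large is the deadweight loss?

290.72

Demand slope = (21.725 − 30.125)/(63 − 15) = −0.175, so p = 32.75 − 0.175q.
Supply slope = (41.672 − 10.76)/(63 − 15) = 0.644, so p = 1.1 + 0.644q.
Competitive equilibrium: 32.75 − 0.175q = 1.1 + 0.644q → q* = 38.6447, p* = 25.9872.
At q = 12: demand price = 32.75 − 0.175·12 = 30.65; supply price = 1.1 + 0.644·12 = 8.828.
Δq = 38.6447 − 12 = 26.6447; wedge = 30.65 − 8.828 = 21.822.
Deadweight loss = ½ × 26.6447 × 21.822 = 290.72.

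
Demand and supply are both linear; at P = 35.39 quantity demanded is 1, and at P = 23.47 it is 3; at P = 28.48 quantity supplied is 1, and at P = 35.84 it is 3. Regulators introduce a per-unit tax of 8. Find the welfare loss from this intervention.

3.32

Demand slope = (23.47 − 35.39)/(3 − 1) = −5.96, so P = 41.35 − 5.96Q.
Supply slope = (35.84 − 28.48)/(3 − 1) = 3.68, so P = 24.8 + 3.68Q.
Competitive equilibrium: 41.35 − 5.96Q = 24.8 + 3.68Q → Q* = 1.7168, P* = 31.1178.
With the tax, the buyer price exceeds the seller price by 8: (41.35 − 5.96Q) − (24.8 + 3.68Q) = 8 → Q' = 0.8869.
ΔQ = 1.7168 − 0.8869 = 0.8299; the wedge equals the tax, 8.
Deadweight loss = ½ × 0.8299 × 8 = 3.32.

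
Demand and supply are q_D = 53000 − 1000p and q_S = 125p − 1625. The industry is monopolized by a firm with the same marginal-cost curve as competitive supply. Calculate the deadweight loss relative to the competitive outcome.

In inverse form: demand p = 53 − 0.001q, supply p = 13 + 0.008q.
Competitive equilibrium: 53 − 0.001q = 13 + 0.008q → q* = 4444.4444, p* = 48.5556.
Marginal revenue: MR = 53 − 0.002q. Set MR = MC: 53 − 0.002q = 13 + 0.008q → q_m = 4000.
Price p_m = 53 − 0.001·4000 = 49; MC(q_m) = 13 + 0.008·4000 = 45.
Competitive q* = 4444.4444, so Δq = 444.4444; wedge = 49 − 45 = 4.
DWL = ½ × 444.4444 × 4 = 888.89.

888.89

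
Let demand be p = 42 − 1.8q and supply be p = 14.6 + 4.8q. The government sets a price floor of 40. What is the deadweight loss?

30.51

Competitive equilibrium: 42 − 1.8q = 14.6 + 4.8q → q* = 4.1515, p* = 34.5273.
At the floor p = 40, quantity demanded = (42 − 40)/1.8 = 1.1111.
Sellers' marginal cost at q' = 1.1111: 14.6 + 4.8·1.1111 = 19.9333.
Δq = 4.1515 − 1.1111 = 3.0404; wedge = 40 − 19.9333 = 20.0667.
Welfare loss = ½ × 3.0404 × 20.0667 = 30.51.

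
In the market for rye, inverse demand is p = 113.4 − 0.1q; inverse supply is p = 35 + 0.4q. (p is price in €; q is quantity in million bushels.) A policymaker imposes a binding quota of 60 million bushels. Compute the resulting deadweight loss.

€2342.56 million

Competitive equilibrium: 113.4 − 0.1q = 35 + 0.4q → q* = 156.8, p* = 97.72.
At q = 60: demand price = 113.4 − 0.1·60 = 107.4; supply price = 35 + 0.4·60 = 59.
Δq = 156.8 − 60 = 96.8; wedge = 107.4 − 59 = 48.4.
Welfare loss = ½ × 96.8 × 48.4 = €2342.56 million.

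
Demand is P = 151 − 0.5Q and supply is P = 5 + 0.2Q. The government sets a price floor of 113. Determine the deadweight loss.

Competitive equilibrium: 151 − 0.5Q = 5 + 0.2Q → Q* = 208.5714, P* = 46.7143.
At the floor P = 113, quantity demanded = (151 − 113)/0.5 = 76.
Sellers' marginal cost at Q' = 76: 5 + 0.2·76 = 20.2.
ΔQ = 208.5714 − 76 = 132.5714; wedge = 113 − 20.2 = 92.8.
Welfare loss = ½ × 132.5714 × 92.8 = 6151.31.

6151.31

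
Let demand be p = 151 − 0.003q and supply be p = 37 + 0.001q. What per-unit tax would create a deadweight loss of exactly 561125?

Competitive equilibrium: 151 − 0.003q = 37 + 0.001q → q* = 28500, p* = 65.5.
A tax t gives Δq = t/0.004 and wedge t, so DWL = t²/0.008.
t²/0.008 = 561125 → t² = 4489 → t = 67.

67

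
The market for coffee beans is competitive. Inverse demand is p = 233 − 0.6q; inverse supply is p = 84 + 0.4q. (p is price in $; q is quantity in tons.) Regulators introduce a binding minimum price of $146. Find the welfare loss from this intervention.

Competitive equilibrium: 233 − 0.6q = 84 + 0.4q → q* = 149, p* = 143.6.
At the floor p = 146, quantity demanded = (233 − 146)/0.6 = 145.
Sellers' marginal cost at q' = 145: 84 + 0.4·145 = 142.
Δq = 149 − 145 = 4; wedge = 146 − 142 = 4.
DWL = ½ × 4 × 4 = $8.

$8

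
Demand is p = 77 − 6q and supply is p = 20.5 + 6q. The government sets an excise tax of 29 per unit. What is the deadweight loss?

Competitive equilibrium: 77 − 6q = 20.5 + 6q → q* = 4.7083, p* = 48.75.
With the tax, the buyer price exceeds the seller price by 29: (77 − 6q) − (20.5 + 6q) = 29 → q' = 2.2917.
Δq = 4.7083 − 2.2917 = 2.4166; the wedge equals the tax, 29.
DWL = ½ × 2.4166 × 29 = 35.04.

35.04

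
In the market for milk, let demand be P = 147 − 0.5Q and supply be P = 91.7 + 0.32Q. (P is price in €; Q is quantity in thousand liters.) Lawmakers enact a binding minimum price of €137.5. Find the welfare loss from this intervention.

Competitive equilibrium: 147 − 0.5Q = 91.7 + 0.32Q → Q* = 67.439, P* = 113.2805.
At the floor P = 137.5, quantity demanded = (147 − 137.5)/0.5 = 19.
Sellers' marginal cost at Q' = 19: 91.7 + 0.32·19 = 97.78.
ΔQ = 67.439 − 19 = 48.439; wedge = 137.5 − 97.78 = 39.72.
DWL = ½ × 48.439 × 39.72 = €962 thousand.

€962 thousand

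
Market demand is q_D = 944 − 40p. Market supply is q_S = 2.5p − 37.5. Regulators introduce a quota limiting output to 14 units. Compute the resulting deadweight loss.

8.26

In inverse form: demand p = 23.6 − 0.025q, supply p = 15 + 0.4q.
Competitive equilibrium: 23.6 − 0.025q = 15 + 0.4q → q* = 20.2353, p* = 23.0941.
At q = 14: demand price = 23.6 − 0.025·14 = 23.25; supply price = 15 + 0.4·14 = 20.6.
Δq = 20.2353 − 14 = 6.2353; wedge = 23.25 − 20.6 = 2.65.
Deadweight loss = ½ × 6.2353 × 2.65 = 8.26.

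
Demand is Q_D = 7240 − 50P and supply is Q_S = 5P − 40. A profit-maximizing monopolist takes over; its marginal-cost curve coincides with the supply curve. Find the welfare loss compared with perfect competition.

In inverse form: demand P = 144.8 − 0.02Q, supply P = 8 + 0.2Q.
Competitive equilibrium: 144.8 − 0.02Q = 8 + 0.2Q → Q* = 621.8182, P* = 132.3636.
Marginal revenue: MR = 144.8 − 0.04Q. Set MR = MC: 144.8 − 0.04Q = 8 + 0.2Q → Q_m = 570.
Price P_m = 144.8 − 0.02·570 = 133.4; MC(Q_m) = 8 + 0.2·570 = 122.
Competitive Q* = 621.8182, so ΔQ = 51.8182; wedge = 133.4 − 122 = 11.4.
Deadweight loss = ½ × 51.8182 × 11.4 = 295.36.

295.36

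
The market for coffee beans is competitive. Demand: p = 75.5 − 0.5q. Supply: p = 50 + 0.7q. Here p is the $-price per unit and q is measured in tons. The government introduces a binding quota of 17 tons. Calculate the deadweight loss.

$10.84

Competitive equilibrium: 75.5 − 0.5q = 50 + 0.7q → q* = 21.25, p* = 64.875.
At q = 17: demand price = 75.5 − 0.5·17 = 67; supply price = 50 + 0.7·17 = 61.9.
Δq = 21.25 − 17 = 4.25; wedge = 67 − 61.9 = 5.1.
Deadweight loss = ½ × 4.25 × 5.1 = $10.84.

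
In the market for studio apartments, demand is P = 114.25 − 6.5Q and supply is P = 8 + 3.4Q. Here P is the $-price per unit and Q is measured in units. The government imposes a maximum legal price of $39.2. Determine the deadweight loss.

$11.98

Competitive equilibrium: 114.25 − 6.5Q = 8 + 3.4Q → Q* = 10.7323, P* = 44.4899.
At the ceiling P = 39.2, quantity supplied = (39.2 − 8)/3.4 = 9.1765.
Willingness to pay at Q' = 9.1765: 114.25 − 6.5·9.1765 = 54.6028.
ΔQ = 10.7323 − 9.1765 = 1.5558; wedge = 54.6028 − 39.2 = 15.4028.
DWL = ½ × 1.5558 × 15.4028 = $11.98.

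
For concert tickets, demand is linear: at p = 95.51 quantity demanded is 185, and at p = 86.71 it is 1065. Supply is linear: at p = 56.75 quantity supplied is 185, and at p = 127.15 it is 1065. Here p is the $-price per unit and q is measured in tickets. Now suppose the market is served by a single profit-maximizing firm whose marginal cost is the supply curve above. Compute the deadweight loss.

$170.57

Demand slope = (86.71 − 95.51)/(1065 − 185) = −0.01, so p = 97.36 − 0.01q.
Supply slope = (127.15 − 56.75)/(1065 − 185) = 0.08, so p = 41.95 + 0.08q.
Competitive equilibrium: 97.36 − 0.01q = 41.95 + 0.08q → q* = 615.6667, p* = 91.2033.
Marginal revenue: MR = 97.36 − 0.02q. Set MR = MC: 97.36 − 0.02q = 41.95 + 0.08q → q_m = 554.1.
Price p_m = 97.36 − 0.01·554.1 = 91.819; MC(q_m) = 41.95 + 0.08·554.1 = 86.278.
Competitive q* = 615.6667, so Δq = 61.5667; wedge = 91.819 − 86.278 = 5.541.
The triangle = ½ × 61.5667 × 5.541 = $170.57.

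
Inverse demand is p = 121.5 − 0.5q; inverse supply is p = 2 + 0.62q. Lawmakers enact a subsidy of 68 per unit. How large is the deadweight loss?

2064.29

Competitive equilibrium: 121.5 − 0.5q = 2 + 0.62q → q* = 106.6964, p* = 68.1518.
The subsidy lowers effective supply by 68: p = 0.62q − 66.
New quantity: 121.5 − 0.5q = 0.62q − 66 → q' = 167.4107.
Overproduction Δq = 167.4107 − 106.6964 = 60.7143; wedge = subsidy = 68.
Welfare loss = ½ × 60.7143 × 68 = 2064.29.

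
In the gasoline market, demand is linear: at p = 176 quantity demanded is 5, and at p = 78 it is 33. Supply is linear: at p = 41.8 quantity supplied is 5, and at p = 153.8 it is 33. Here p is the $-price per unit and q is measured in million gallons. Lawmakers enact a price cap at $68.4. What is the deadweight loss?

Demand slope = (78 − 176)/(33 − 5) = −3.5, so p = 193.5 − 3.5q.
Supply slope = (153.8 − 41.8)/(33 − 5) = 4, so p = 21.8 + 4q.
Competitive equilibrium: 193.5 − 3.5q = 21.8 + 4q → q* = 22.8933, p* = 113.3733.
At the ceiling p = 68.4, quantity supplied = (68.4 − 21.8)/4 = 11.65.
Willingness to pay at q' = 11.65: 193.5 − 3.5·11.65 = 152.725.
Δq = 22.8933 − 11.65 = 11.2433; wedge = 152.725 − 68.4 = 84.325.
Welfare loss = ½ × 11.2433 × 84.325 = $474.05 million.

$474.05 million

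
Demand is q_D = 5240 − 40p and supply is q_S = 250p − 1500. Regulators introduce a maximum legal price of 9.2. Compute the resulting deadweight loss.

In inverse form: demand p = 131 − 0.025q, supply p = 6 + 0.004q.
Competitive equilibrium: 131 − 0.025q = 6 + 0.004q → q* = 4310.3448, p* = 23.2414.
At the ceiling p = 9.2, quantity supplied = (9.2 − 6)/0.004 = 800.
Willingness to pay at q' = 800: 131 − 0.025·800 = 111.
Δq = 4310.3448 − 800 = 3510.3448; wedge = 111 − 9.2 = 101.8.
The triangle = ½ × 3510.3448 × 101.8 = 178676.55.

178676.55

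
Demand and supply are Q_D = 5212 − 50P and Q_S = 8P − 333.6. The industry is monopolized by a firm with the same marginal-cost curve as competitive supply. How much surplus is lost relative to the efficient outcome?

198.16

In inverse form: demand P = 104.24 − 0.02Q, supply P = 41.7 + 0.125Q.
Competitive equilibrium: 104.24 − 0.02Q = 41.7 + 0.125Q → Q* = 431.3103, P* = 95.6138.
Marginal revenue: MR = 104.24 − 0.04Q. Set MR = MC: 104.24 − 0.04Q = 41.7 + 0.125Q → Q_m = 379.0303.
Price P_m = 104.24 − 0.02·379.0303 = 96.6594; MC(Q_m) = 41.7 + 0.125·379.0303 = 89.0788.
Competitive Q* = 431.3103, so ΔQ = 52.28; wedge = 96.6594 − 89.0788 = 7.5806.
The triangle = ½ × 52.28 × 7.5806 = 198.16.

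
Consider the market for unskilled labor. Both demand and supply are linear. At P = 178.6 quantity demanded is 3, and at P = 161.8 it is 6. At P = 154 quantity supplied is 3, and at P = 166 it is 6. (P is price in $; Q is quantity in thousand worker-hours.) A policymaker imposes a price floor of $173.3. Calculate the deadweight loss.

$12.54 thousand

Demand slope = (161.8 − 178.6)/(6 − 3) = −5.6, so P = 195.4 − 5.6Q.
Supply slope = (166 − 154)/(6 − 3) = 4, so P = 142 + 4Q.
Competitive equilibrium: 195.4 − 5.6Q = 142 + 4Q → Q* = 5.5625, P* = 164.25.
At the floor P = 173.3, quantity demanded = (195.4 − 173.3)/5.6 = 3.9464.
Sellers' marginal cost at Q' = 3.9464: 142 + 4·3.9464 = 157.7856.
ΔQ = 5.5625 − 3.9464 = 1.6161; wedge = 173.3 − 157.7856 = 15.5144.
DWL = ½ × 1.6161 × 15.5144 = $12.54 thousand.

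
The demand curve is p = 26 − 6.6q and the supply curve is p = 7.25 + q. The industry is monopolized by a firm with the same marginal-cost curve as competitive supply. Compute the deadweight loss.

Competitive equilibrium: 26 − 6.6q = 7.25 + q → q* = 2.4671, p* = 9.7171.
Marginal revenue: MR = 26 − 13.2q. Set MR = MC: 26 − 13.2q = 7.25 + q → q_m = 1.3204.
Price p_m = 26 − 6.6·1.3204 = 17.2854; MC(q_m) = 7.25 + 1·1.3204 = 8.5704.
Competitive q* = 2.4671, so Δq = 1.1467; wedge = 17.2854 − 8.5704 = 8.715.
Welfare loss = ½ × 1.1467 × 8.715 = 5.

5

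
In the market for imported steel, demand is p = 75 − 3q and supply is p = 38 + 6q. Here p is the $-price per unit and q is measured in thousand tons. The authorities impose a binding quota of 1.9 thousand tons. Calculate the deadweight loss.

Competitive equilibrium: 75 − 3q = 38 + 6q → q* = 4.1111, p* = 62.6667.
At q = 1.9: demand price = 75 − 3·1.9 = 69.3; supply price = 38 + 6·1.9 = 49.4.
Δq = 4.1111 − 1.9 = 2.2111; wedge = 69.3 − 49.4 = 19.9.
Welfare loss = ½ × 2.2111 × 19.9 = $22 thousand.

$22 thousand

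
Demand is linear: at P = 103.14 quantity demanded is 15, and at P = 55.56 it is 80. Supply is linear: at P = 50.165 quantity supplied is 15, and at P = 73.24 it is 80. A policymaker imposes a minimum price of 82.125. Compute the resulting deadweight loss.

Demand slope = (55.56 − 103.14)/(80 − 15) = −0.732, so P = 114.12 − 0.732Q.
Supply slope = (73.24 − 50.165)/(80 − 15) = 0.355, so P = 44.84 + 0.355Q.
Competitive equilibrium: 114.12 − 0.732Q = 44.84 + 0.355Q → Q* = 63.7351, P* = 67.4659.
At the floor P = 82.125, quantity demanded = (114.12 − 82.125)/0.732 = 43.709.
Sellers' marginal cost at Q' = 43.709: 44.84 + 0.355·43.709 = 60.3567.
ΔQ = 63.7351 − 43.709 = 20.0261; wedge = 82.125 − 60.3567 = 21.7683.
Deadweight loss = ½ × 20.0261 × 21.7683 = 217.97.

217.97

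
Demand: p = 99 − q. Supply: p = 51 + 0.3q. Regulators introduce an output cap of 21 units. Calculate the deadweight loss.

Competitive equilibrium: 99 − q = 51 + 0.3q → q* = 36.9231, p* = 62.0769.
At q = 21: demand price = 99 − 1·21 = 78; supply price = 51 + 0.3·21 = 57.3.
Δq = 36.9231 − 21 = 15.9231; wedge = 78 − 57.3 = 20.7.
The triangle = ½ × 15.9231 × 20.7 = 164.80.

164.80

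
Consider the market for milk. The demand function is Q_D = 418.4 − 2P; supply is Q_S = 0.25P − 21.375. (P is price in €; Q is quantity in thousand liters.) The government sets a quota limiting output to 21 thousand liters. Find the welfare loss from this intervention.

€94.74 thousand

In inverse form: demand P = 209.2 − 0.5Q, supply P = 85.5 + 4Q.
Competitive equilibrium: 209.2 − 0.5Q = 85.5 + 4Q → Q* = 27.4889, P* = 195.4556.
At Q = 21: demand price = 209.2 − 0.5·21 = 198.7; supply price = 85.5 + 4·21 = 169.5.
ΔQ = 27.4889 − 21 = 6.4889; wedge = 198.7 − 169.5 = 29.2.
The triangle = ½ × 6.4889 × 29.2 = €94.74 thousand.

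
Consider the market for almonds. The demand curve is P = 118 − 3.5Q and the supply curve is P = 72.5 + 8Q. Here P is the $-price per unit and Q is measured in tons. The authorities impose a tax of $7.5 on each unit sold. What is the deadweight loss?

Competitive equilibrium: 118 − 3.5Q = 72.5 + 8Q → Q* = 3.9565, P* = 104.1522.
With the tax, the buyer price exceeds the seller price by 7.5: (118 − 3.5Q) − (72.5 + 8Q) = 7.5 → Q' = 3.3043.
ΔQ = 3.9565 − 3.3043 = 0.6522; the wedge equals the tax, 7.5.
Deadweight loss = ½ × 0.6522 × 7.5 = $2.45.

$2.45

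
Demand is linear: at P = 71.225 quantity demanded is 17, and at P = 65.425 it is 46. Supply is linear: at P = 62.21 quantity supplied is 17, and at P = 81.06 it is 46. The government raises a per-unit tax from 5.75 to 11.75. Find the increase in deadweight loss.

61.76

Demand slope = (65.425 − 71.225)/(46 − 17) = −0.2, so P = 74.625 − 0.2Q.
Supply slope = (81.06 − 62.21)/(46 − 17) = 0.65, so P = 51.16 + 0.65Q.
Competitive equilibrium: 74.625 − 0.2Q = 51.16 + 0.65Q → Q* = 27.6059, P* = 69.1038.
For a per-unit tax t: ΔQ = t/0.85, so DWL = ½·t·(t/0.85) = t²/1.7.
At t = 5.75: DWL = 19.449. At t = 11.75: DWL = 81.213.
Increase = 81.213 − 19.449 = 61.76.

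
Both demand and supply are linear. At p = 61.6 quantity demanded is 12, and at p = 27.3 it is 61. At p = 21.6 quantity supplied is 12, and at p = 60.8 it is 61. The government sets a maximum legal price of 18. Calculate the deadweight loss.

Demand slope = (27.3 − 61.6)/(61 − 12) = −0.7, so p = 70 − 0.7q.
Supply slope = (60.8 − 21.6)/(61 − 12) = 0.8, so p = 12 + 0.8q.
Competitive equilibrium: 70 − 0.7q = 12 + 0.8q → q* = 38.6667, p* = 42.9333.
At the ceiling p = 18, quantity supplied = (18 − 12)/0.8 = 7.5.
Willingness to pay at q' = 7.5: 70 − 0.7·7.5 = 64.75.
Δq = 38.6667 − 7.5 = 31.1667; wedge = 64.75 − 18 = 46.75.
Welfare loss = ½ × 31.1667 × 46.75 = 728.52.

728.52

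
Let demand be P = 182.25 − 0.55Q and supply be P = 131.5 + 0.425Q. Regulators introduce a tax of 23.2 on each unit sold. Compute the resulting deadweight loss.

Competitive equilibrium: 182.25 − 0.55Q = 131.5 + 0.425Q → Q* = 52.0513, P* = 153.6218.
With the tax, the buyer price exceeds the seller price by 23.2: (182.25 − 0.55Q) − (131.5 + 0.425Q) = 23.2 → Q' = 28.2564.
ΔQ = 52.0513 − 28.2564 = 23.7949; the wedge equals the tax, 23.2.
Welfare loss = ½ × 23.7949 × 23.2 = 276.02.

276.02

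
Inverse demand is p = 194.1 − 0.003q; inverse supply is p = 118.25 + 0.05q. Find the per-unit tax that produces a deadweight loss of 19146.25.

45.05

Competitive equilibrium: 194.1 − 0.003q = 118.25 + 0.05q → q* = 1431.1321, p* = 189.8066.
A tax t gives Δq = t/0.053 and wedge t, so DWL = t²/0.106.
t²/0.106 = 19146.25 → t² = 2029.5025 → t = 45.05.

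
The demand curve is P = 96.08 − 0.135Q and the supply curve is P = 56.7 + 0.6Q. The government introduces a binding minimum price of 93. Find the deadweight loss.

347.80

Competitive equilibrium: 96.08 − 0.135Q = 56.7 + 0.6Q → Q* = 53.5782, P* = 88.8469.
At the floor P = 93, quantity demanded = (96.08 − 93)/0.135 = 22.8148.
Sellers' marginal cost at Q' = 22.8148: 56.7 + 0.6·22.8148 = 70.3889.
ΔQ = 53.5782 − 22.8148 = 30.7634; wedge = 93 − 70.3889 = 22.6111.
The triangle = ½ × 30.7634 × 22.6111 = 347.80.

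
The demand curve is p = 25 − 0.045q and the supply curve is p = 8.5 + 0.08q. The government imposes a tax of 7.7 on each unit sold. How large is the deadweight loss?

Competitive equilibrium: 25 − 0.045q = 8.5 + 0.08q → q* = 132, p* = 19.06.
With the tax, the buyer price exceeds the seller price by 7.7: (25 − 0.045q) − (8.5 + 0.08q) = 7.7 → q' = 70.4.
Δq = 132 − 70.4 = 61.6; the wedge equals the tax, 7.7.
The triangle = ½ × 61.6 × 7.7 = 237.16.

237.16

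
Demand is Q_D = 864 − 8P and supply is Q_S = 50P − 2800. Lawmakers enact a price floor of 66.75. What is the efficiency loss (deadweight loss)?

In inverse form: demand P = 108 − 0.125Q, supply P = 56 + 0.02Q.
Competitive equilibrium: 108 − 0.125Q = 56 + 0.02Q → Q* = 358.6207, P* = 63.1724.
At the floor P = 66.75, quantity demanded = (108 − 66.75)/0.125 = 330.
Sellers' marginal cost at Q' = 330: 56 + 0.02·330 = 62.6.
ΔQ = 358.6207 − 330 = 28.6207; wedge = 66.75 − 62.6 = 4.15.
Deadweight loss = ½ × 28.6207 × 4.15 = 59.39.

59.39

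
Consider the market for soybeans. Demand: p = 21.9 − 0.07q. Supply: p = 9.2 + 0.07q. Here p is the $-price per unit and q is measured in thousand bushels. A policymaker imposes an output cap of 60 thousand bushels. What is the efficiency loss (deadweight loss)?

$66.04 thousand

Competitive equilibrium: 21.9 − 0.07q = 9.2 + 0.07q → q* = 90.7143, p* = 15.55.
At q = 60: demand price = 21.9 − 0.07·60 = 17.7; supply price = 9.2 + 0.07·60 = 13.4.
Δq = 90.7143 − 60 = 30.7143; wedge = 17.7 − 13.4 = 4.3.
Welfare loss = ½ × 30.7143 × 4.3 = $66.04 thousand.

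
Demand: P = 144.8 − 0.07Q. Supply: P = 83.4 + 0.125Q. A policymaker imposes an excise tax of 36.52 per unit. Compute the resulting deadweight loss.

Competitive equilibrium: 144.8 − 0.07Q = 83.4 + 0.125Q → Q* = 314.8718, P* = 122.759.
With the tax, the buyer price exceeds the seller price by 36.52: (144.8 − 0.07Q) − (83.4 + 0.125Q) = 36.52 → Q' = 127.5897.
ΔQ = 314.8718 − 127.5897 = 187.2821; the wedge equals the tax, 36.52.
DWL = ½ × 187.2821 × 36.52 = 3419.77.

3419.77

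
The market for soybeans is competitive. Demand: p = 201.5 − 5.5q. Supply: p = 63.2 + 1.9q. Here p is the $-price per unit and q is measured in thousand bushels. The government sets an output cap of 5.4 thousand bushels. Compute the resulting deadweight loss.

Competitive equilibrium: 201.5 − 5.5q = 63.2 + 1.9q → q* = 18.6892, p* = 98.7095.
At q = 5.4: demand price = 201.5 − 5.5·5.4 = 171.8; supply price = 63.2 + 1.9·5.4 = 73.46.
Δq = 18.6892 − 5.4 = 13.2892; wedge = 171.8 − 73.46 = 98.34.
Deadweight loss = ½ × 13.2892 × 98.34 = $653.43 thousand.

$653.43 thousand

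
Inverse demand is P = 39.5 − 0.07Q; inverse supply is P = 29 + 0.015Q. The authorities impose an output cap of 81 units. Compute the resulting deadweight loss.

Competitive equilibrium: 39.5 − 0.07Q = 29 + 0.015Q → Q* = 123.5294, P* = 30.8529.
At Q = 81: demand price = 39.5 − 0.07·81 = 33.83; supply price = 29 + 0.015·81 = 30.215.
ΔQ = 123.5294 − 81 = 42.5294; wedge = 33.83 − 30.215 = 3.615.
Deadweight loss = ½ × 42.5294 × 3.615 = 76.87.

76.87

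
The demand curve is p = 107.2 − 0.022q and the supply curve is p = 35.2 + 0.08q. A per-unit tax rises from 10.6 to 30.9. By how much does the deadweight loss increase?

4129.66

Competitive equilibrium: 107.2 − 0.022q = 35.2 + 0.08q → q* = 705.8824, p* = 91.6706.
For a per-unit tax t: Δq = t/0.102, so DWL = ½·t·(t/0.102) = t²/0.204.
At t = 10.6: DWL = 550.784. At t = 30.9: DWL = 4680.441.
Increase = 4680.441 − 550.784 = 4129.66.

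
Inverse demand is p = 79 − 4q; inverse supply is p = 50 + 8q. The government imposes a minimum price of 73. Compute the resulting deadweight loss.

Competitive equilibrium: 79 − 4q = 50 + 8q → q* = 2.4167, p* = 69.3333.
At the floor p = 73, quantity demanded = (79 − 73)/4 = 1.5.
Sellers' marginal cost at q' = 1.5: 50 + 8·1.5 = 62.
Δq = 2.4167 − 1.5 = 0.9167; wedge = 73 − 62 = 11.
DWL = ½ × 0.9167 × 11 = 5.04.

5.04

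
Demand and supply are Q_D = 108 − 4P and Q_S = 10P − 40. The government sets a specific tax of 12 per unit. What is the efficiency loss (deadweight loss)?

In inverse form: demand P = 27 − 0.25Q, supply P = 4 + 0.1Q.
Competitive equilibrium: 27 − 0.25Q = 4 + 0.1Q → Q* = 65.7143, P* = 10.5714.
With the tax, the buyer price exceeds the seller price by 12: (27 − 0.25Q) − (4 + 0.1Q) = 12 → Q' = 31.4286.
ΔQ = 65.7143 − 31.4286 = 34.2857; the wedge equals the tax, 12.
The triangle = ½ × 34.2857 × 12 = 205.71.

205.71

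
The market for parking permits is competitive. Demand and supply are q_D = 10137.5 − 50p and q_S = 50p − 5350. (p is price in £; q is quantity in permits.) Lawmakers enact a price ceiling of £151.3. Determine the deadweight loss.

£639.03

In inverse form: demand p = 202.75 − 0.02q, supply p = 107 + 0.02q.
Competitive equilibrium: 202.75 − 0.02q = 107 + 0.02q → q* = 2393.75, p* = 154.875.
At the ceiling p = 151.3, quantity supplied = (151.3 − 107)/0.02 = 2215.
Willingness to pay at q' = 2215: 202.75 − 0.02·2215 = 158.45.
Δq = 2393.75 − 2215 = 178.75; wedge = 158.45 − 151.3 = 7.15.
Deadweight loss = ½ × 178.75 × 7.15 = £639.03.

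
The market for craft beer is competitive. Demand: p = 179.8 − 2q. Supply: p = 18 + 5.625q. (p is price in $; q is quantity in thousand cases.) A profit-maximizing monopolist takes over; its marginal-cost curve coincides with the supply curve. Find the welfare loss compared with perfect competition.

$74.12 thousand

Competitive equilibrium: 179.8 − 2q = 18 + 5.625q → q* = 21.2197, p* = 137.3607.
Marginal revenue: MR = 179.8 − 4q. Set MR = MC: 179.8 − 4q = 18 + 5.625q → q_m = 16.8104.
Price p_m = 179.8 − 2·16.8104 = 146.1792; MC(q_m) = 18 + 5.625·16.8104 = 112.5585.
Competitive q* = 21.2197, so Δq = 4.4093; wedge = 146.1792 − 112.5585 = 33.6207.
The triangle = ½ × 4.4093 × 33.6207 = $74.12 thousand.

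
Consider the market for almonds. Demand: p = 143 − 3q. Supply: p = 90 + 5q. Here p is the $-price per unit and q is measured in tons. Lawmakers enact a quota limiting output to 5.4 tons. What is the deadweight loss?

$6

Competitive equilibrium: 143 − 3q = 90 + 5q → q* = 6.625, p* = 123.125.
At q = 5.4: demand price = 143 − 3·5.4 = 126.8; supply price = 90 + 5·5.4 = 117.
Δq = 6.625 − 5.4 = 1.225; wedge = 126.8 − 117 = 9.8.
DWL = ½ × 1.225 × 9.8 = $6.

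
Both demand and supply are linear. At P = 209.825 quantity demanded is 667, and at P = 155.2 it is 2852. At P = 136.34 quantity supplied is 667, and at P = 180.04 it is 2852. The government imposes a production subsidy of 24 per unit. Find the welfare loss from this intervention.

Demand slope = (155.2 − 209.825)/(2852 − 667) = −0.025, so P = 226.5 − 0.025Q.
Supply slope = (180.04 − 136.34)/(2852 − 667) = 0.02, so P = 123 + 0.02Q.
Competitive equilibrium: 226.5 − 0.025Q = 123 + 0.02Q → Q* = 2300, P* = 169.
The subsidy lowers effective supply by 24: P = 99 + 0.02Q.
New quantity: 226.5 − 0.025Q = 99 + 0.02Q → Q' = 2833.3333.
Overproduction ΔQ = 2833.3333 − 2300 = 533.3333; wedge = subsidy = 24.
Deadweight loss = ½ × 533.3333 × 24 = 6400.

6400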